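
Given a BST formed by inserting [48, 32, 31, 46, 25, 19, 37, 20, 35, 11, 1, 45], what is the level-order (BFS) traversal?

Tree insertion order: [48, 32, 31, 46, 25, 19, 37, 20, 35, 11, 1, 45]
Tree (level-order array): [48, 32, None, 31, 46, 25, None, 37, None, 19, None, 35, 45, 11, 20, None, None, None, None, 1]
BFS from the root, enqueuing left then right child of each popped node:
  queue [48] -> pop 48, enqueue [32], visited so far: [48]
  queue [32] -> pop 32, enqueue [31, 46], visited so far: [48, 32]
  queue [31, 46] -> pop 31, enqueue [25], visited so far: [48, 32, 31]
  queue [46, 25] -> pop 46, enqueue [37], visited so far: [48, 32, 31, 46]
  queue [25, 37] -> pop 25, enqueue [19], visited so far: [48, 32, 31, 46, 25]
  queue [37, 19] -> pop 37, enqueue [35, 45], visited so far: [48, 32, 31, 46, 25, 37]
  queue [19, 35, 45] -> pop 19, enqueue [11, 20], visited so far: [48, 32, 31, 46, 25, 37, 19]
  queue [35, 45, 11, 20] -> pop 35, enqueue [none], visited so far: [48, 32, 31, 46, 25, 37, 19, 35]
  queue [45, 11, 20] -> pop 45, enqueue [none], visited so far: [48, 32, 31, 46, 25, 37, 19, 35, 45]
  queue [11, 20] -> pop 11, enqueue [1], visited so far: [48, 32, 31, 46, 25, 37, 19, 35, 45, 11]
  queue [20, 1] -> pop 20, enqueue [none], visited so far: [48, 32, 31, 46, 25, 37, 19, 35, 45, 11, 20]
  queue [1] -> pop 1, enqueue [none], visited so far: [48, 32, 31, 46, 25, 37, 19, 35, 45, 11, 20, 1]
Result: [48, 32, 31, 46, 25, 37, 19, 35, 45, 11, 20, 1]


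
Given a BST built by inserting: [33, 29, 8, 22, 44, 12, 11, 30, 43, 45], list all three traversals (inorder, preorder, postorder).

Tree insertion order: [33, 29, 8, 22, 44, 12, 11, 30, 43, 45]
Tree (level-order array): [33, 29, 44, 8, 30, 43, 45, None, 22, None, None, None, None, None, None, 12, None, 11]
Inorder (L, root, R): [8, 11, 12, 22, 29, 30, 33, 43, 44, 45]
Preorder (root, L, R): [33, 29, 8, 22, 12, 11, 30, 44, 43, 45]
Postorder (L, R, root): [11, 12, 22, 8, 30, 29, 43, 45, 44, 33]


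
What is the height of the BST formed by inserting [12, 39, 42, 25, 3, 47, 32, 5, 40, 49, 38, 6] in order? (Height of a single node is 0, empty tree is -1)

Insertion order: [12, 39, 42, 25, 3, 47, 32, 5, 40, 49, 38, 6]
Tree (level-order array): [12, 3, 39, None, 5, 25, 42, None, 6, None, 32, 40, 47, None, None, None, 38, None, None, None, 49]
Compute height bottom-up (empty subtree = -1):
  height(6) = 1 + max(-1, -1) = 0
  height(5) = 1 + max(-1, 0) = 1
  height(3) = 1 + max(-1, 1) = 2
  height(38) = 1 + max(-1, -1) = 0
  height(32) = 1 + max(-1, 0) = 1
  height(25) = 1 + max(-1, 1) = 2
  height(40) = 1 + max(-1, -1) = 0
  height(49) = 1 + max(-1, -1) = 0
  height(47) = 1 + max(-1, 0) = 1
  height(42) = 1 + max(0, 1) = 2
  height(39) = 1 + max(2, 2) = 3
  height(12) = 1 + max(2, 3) = 4
Height = 4


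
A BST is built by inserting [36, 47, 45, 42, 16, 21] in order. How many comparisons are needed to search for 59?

Search path for 59: 36 -> 47
Found: False
Comparisons: 2


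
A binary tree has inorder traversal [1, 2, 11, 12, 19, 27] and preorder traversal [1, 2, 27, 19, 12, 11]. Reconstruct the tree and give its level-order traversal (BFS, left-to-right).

Inorder:  [1, 2, 11, 12, 19, 27]
Preorder: [1, 2, 27, 19, 12, 11]
Algorithm: preorder visits root first, so consume preorder in order;
for each root, split the current inorder slice at that value into
left-subtree inorder and right-subtree inorder, then recurse.
Recursive splits:
  root=1; inorder splits into left=[], right=[2, 11, 12, 19, 27]
  root=2; inorder splits into left=[], right=[11, 12, 19, 27]
  root=27; inorder splits into left=[11, 12, 19], right=[]
  root=19; inorder splits into left=[11, 12], right=[]
  root=12; inorder splits into left=[11], right=[]
  root=11; inorder splits into left=[], right=[]
Reconstructed level-order: [1, 2, 27, 19, 12, 11]


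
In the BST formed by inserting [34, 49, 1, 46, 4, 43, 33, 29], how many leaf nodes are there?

Tree built from: [34, 49, 1, 46, 4, 43, 33, 29]
Tree (level-order array): [34, 1, 49, None, 4, 46, None, None, 33, 43, None, 29]
Rule: A leaf has 0 children.
Per-node child counts:
  node 34: 2 child(ren)
  node 1: 1 child(ren)
  node 4: 1 child(ren)
  node 33: 1 child(ren)
  node 29: 0 child(ren)
  node 49: 1 child(ren)
  node 46: 1 child(ren)
  node 43: 0 child(ren)
Matching nodes: [29, 43]
Count of leaf nodes: 2


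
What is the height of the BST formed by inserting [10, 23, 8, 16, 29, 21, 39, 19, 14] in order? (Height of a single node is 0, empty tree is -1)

Insertion order: [10, 23, 8, 16, 29, 21, 39, 19, 14]
Tree (level-order array): [10, 8, 23, None, None, 16, 29, 14, 21, None, 39, None, None, 19]
Compute height bottom-up (empty subtree = -1):
  height(8) = 1 + max(-1, -1) = 0
  height(14) = 1 + max(-1, -1) = 0
  height(19) = 1 + max(-1, -1) = 0
  height(21) = 1 + max(0, -1) = 1
  height(16) = 1 + max(0, 1) = 2
  height(39) = 1 + max(-1, -1) = 0
  height(29) = 1 + max(-1, 0) = 1
  height(23) = 1 + max(2, 1) = 3
  height(10) = 1 + max(0, 3) = 4
Height = 4


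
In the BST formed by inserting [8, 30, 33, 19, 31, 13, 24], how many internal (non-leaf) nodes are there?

Tree built from: [8, 30, 33, 19, 31, 13, 24]
Tree (level-order array): [8, None, 30, 19, 33, 13, 24, 31]
Rule: An internal node has at least one child.
Per-node child counts:
  node 8: 1 child(ren)
  node 30: 2 child(ren)
  node 19: 2 child(ren)
  node 13: 0 child(ren)
  node 24: 0 child(ren)
  node 33: 1 child(ren)
  node 31: 0 child(ren)
Matching nodes: [8, 30, 19, 33]
Count of internal (non-leaf) nodes: 4


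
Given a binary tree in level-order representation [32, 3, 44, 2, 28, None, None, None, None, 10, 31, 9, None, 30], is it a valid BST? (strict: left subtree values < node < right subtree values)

Level-order array: [32, 3, 44, 2, 28, None, None, None, None, 10, 31, 9, None, 30]
Validate using subtree bounds (lo, hi): at each node, require lo < value < hi,
then recurse left with hi=value and right with lo=value.
Preorder trace (stopping at first violation):
  at node 32 with bounds (-inf, +inf): OK
  at node 3 with bounds (-inf, 32): OK
  at node 2 with bounds (-inf, 3): OK
  at node 28 with bounds (3, 32): OK
  at node 10 with bounds (3, 28): OK
  at node 9 with bounds (3, 10): OK
  at node 31 with bounds (28, 32): OK
  at node 30 with bounds (28, 31): OK
  at node 44 with bounds (32, +inf): OK
No violation found at any node.
Result: Valid BST


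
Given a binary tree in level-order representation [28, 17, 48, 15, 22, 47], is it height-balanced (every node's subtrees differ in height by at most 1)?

Tree (level-order array): [28, 17, 48, 15, 22, 47]
Definition: a tree is height-balanced if, at every node, |h(left) - h(right)| <= 1 (empty subtree has height -1).
Bottom-up per-node check:
  node 15: h_left=-1, h_right=-1, diff=0 [OK], height=0
  node 22: h_left=-1, h_right=-1, diff=0 [OK], height=0
  node 17: h_left=0, h_right=0, diff=0 [OK], height=1
  node 47: h_left=-1, h_right=-1, diff=0 [OK], height=0
  node 48: h_left=0, h_right=-1, diff=1 [OK], height=1
  node 28: h_left=1, h_right=1, diff=0 [OK], height=2
All nodes satisfy the balance condition.
Result: Balanced


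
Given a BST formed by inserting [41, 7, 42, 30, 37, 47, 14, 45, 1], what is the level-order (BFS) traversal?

Tree insertion order: [41, 7, 42, 30, 37, 47, 14, 45, 1]
Tree (level-order array): [41, 7, 42, 1, 30, None, 47, None, None, 14, 37, 45]
BFS from the root, enqueuing left then right child of each popped node:
  queue [41] -> pop 41, enqueue [7, 42], visited so far: [41]
  queue [7, 42] -> pop 7, enqueue [1, 30], visited so far: [41, 7]
  queue [42, 1, 30] -> pop 42, enqueue [47], visited so far: [41, 7, 42]
  queue [1, 30, 47] -> pop 1, enqueue [none], visited so far: [41, 7, 42, 1]
  queue [30, 47] -> pop 30, enqueue [14, 37], visited so far: [41, 7, 42, 1, 30]
  queue [47, 14, 37] -> pop 47, enqueue [45], visited so far: [41, 7, 42, 1, 30, 47]
  queue [14, 37, 45] -> pop 14, enqueue [none], visited so far: [41, 7, 42, 1, 30, 47, 14]
  queue [37, 45] -> pop 37, enqueue [none], visited so far: [41, 7, 42, 1, 30, 47, 14, 37]
  queue [45] -> pop 45, enqueue [none], visited so far: [41, 7, 42, 1, 30, 47, 14, 37, 45]
Result: [41, 7, 42, 1, 30, 47, 14, 37, 45]


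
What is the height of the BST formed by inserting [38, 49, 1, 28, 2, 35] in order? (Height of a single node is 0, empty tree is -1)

Insertion order: [38, 49, 1, 28, 2, 35]
Tree (level-order array): [38, 1, 49, None, 28, None, None, 2, 35]
Compute height bottom-up (empty subtree = -1):
  height(2) = 1 + max(-1, -1) = 0
  height(35) = 1 + max(-1, -1) = 0
  height(28) = 1 + max(0, 0) = 1
  height(1) = 1 + max(-1, 1) = 2
  height(49) = 1 + max(-1, -1) = 0
  height(38) = 1 + max(2, 0) = 3
Height = 3


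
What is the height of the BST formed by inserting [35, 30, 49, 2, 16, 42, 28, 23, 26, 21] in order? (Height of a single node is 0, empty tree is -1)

Insertion order: [35, 30, 49, 2, 16, 42, 28, 23, 26, 21]
Tree (level-order array): [35, 30, 49, 2, None, 42, None, None, 16, None, None, None, 28, 23, None, 21, 26]
Compute height bottom-up (empty subtree = -1):
  height(21) = 1 + max(-1, -1) = 0
  height(26) = 1 + max(-1, -1) = 0
  height(23) = 1 + max(0, 0) = 1
  height(28) = 1 + max(1, -1) = 2
  height(16) = 1 + max(-1, 2) = 3
  height(2) = 1 + max(-1, 3) = 4
  height(30) = 1 + max(4, -1) = 5
  height(42) = 1 + max(-1, -1) = 0
  height(49) = 1 + max(0, -1) = 1
  height(35) = 1 + max(5, 1) = 6
Height = 6


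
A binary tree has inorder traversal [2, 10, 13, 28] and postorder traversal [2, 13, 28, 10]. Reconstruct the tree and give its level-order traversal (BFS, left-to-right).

Inorder:   [2, 10, 13, 28]
Postorder: [2, 13, 28, 10]
Algorithm: postorder visits root last, so walk postorder right-to-left;
each value is the root of the current inorder slice — split it at that
value, recurse on the right subtree first, then the left.
Recursive splits:
  root=10; inorder splits into left=[2], right=[13, 28]
  root=28; inorder splits into left=[13], right=[]
  root=13; inorder splits into left=[], right=[]
  root=2; inorder splits into left=[], right=[]
Reconstructed level-order: [10, 2, 28, 13]


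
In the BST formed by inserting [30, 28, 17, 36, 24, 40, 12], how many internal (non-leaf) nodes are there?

Tree built from: [30, 28, 17, 36, 24, 40, 12]
Tree (level-order array): [30, 28, 36, 17, None, None, 40, 12, 24]
Rule: An internal node has at least one child.
Per-node child counts:
  node 30: 2 child(ren)
  node 28: 1 child(ren)
  node 17: 2 child(ren)
  node 12: 0 child(ren)
  node 24: 0 child(ren)
  node 36: 1 child(ren)
  node 40: 0 child(ren)
Matching nodes: [30, 28, 17, 36]
Count of internal (non-leaf) nodes: 4


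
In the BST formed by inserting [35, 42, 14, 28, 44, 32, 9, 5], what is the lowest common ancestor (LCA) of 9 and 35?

Tree insertion order: [35, 42, 14, 28, 44, 32, 9, 5]
Tree (level-order array): [35, 14, 42, 9, 28, None, 44, 5, None, None, 32]
In a BST, the LCA of p=9, q=35 is the first node v on the
root-to-leaf path with p <= v <= q (go left if both < v, right if both > v).
Walk from root:
  at 35: 9 <= 35 <= 35, this is the LCA
LCA = 35


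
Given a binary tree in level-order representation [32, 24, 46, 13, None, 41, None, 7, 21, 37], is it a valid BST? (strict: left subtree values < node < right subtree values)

Level-order array: [32, 24, 46, 13, None, 41, None, 7, 21, 37]
Validate using subtree bounds (lo, hi): at each node, require lo < value < hi,
then recurse left with hi=value and right with lo=value.
Preorder trace (stopping at first violation):
  at node 32 with bounds (-inf, +inf): OK
  at node 24 with bounds (-inf, 32): OK
  at node 13 with bounds (-inf, 24): OK
  at node 7 with bounds (-inf, 13): OK
  at node 21 with bounds (13, 24): OK
  at node 46 with bounds (32, +inf): OK
  at node 41 with bounds (32, 46): OK
  at node 37 with bounds (32, 41): OK
No violation found at any node.
Result: Valid BST


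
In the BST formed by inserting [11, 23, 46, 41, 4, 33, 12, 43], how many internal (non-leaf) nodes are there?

Tree built from: [11, 23, 46, 41, 4, 33, 12, 43]
Tree (level-order array): [11, 4, 23, None, None, 12, 46, None, None, 41, None, 33, 43]
Rule: An internal node has at least one child.
Per-node child counts:
  node 11: 2 child(ren)
  node 4: 0 child(ren)
  node 23: 2 child(ren)
  node 12: 0 child(ren)
  node 46: 1 child(ren)
  node 41: 2 child(ren)
  node 33: 0 child(ren)
  node 43: 0 child(ren)
Matching nodes: [11, 23, 46, 41]
Count of internal (non-leaf) nodes: 4


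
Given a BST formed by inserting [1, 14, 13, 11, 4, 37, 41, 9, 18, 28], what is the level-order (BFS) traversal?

Tree insertion order: [1, 14, 13, 11, 4, 37, 41, 9, 18, 28]
Tree (level-order array): [1, None, 14, 13, 37, 11, None, 18, 41, 4, None, None, 28, None, None, None, 9]
BFS from the root, enqueuing left then right child of each popped node:
  queue [1] -> pop 1, enqueue [14], visited so far: [1]
  queue [14] -> pop 14, enqueue [13, 37], visited so far: [1, 14]
  queue [13, 37] -> pop 13, enqueue [11], visited so far: [1, 14, 13]
  queue [37, 11] -> pop 37, enqueue [18, 41], visited so far: [1, 14, 13, 37]
  queue [11, 18, 41] -> pop 11, enqueue [4], visited so far: [1, 14, 13, 37, 11]
  queue [18, 41, 4] -> pop 18, enqueue [28], visited so far: [1, 14, 13, 37, 11, 18]
  queue [41, 4, 28] -> pop 41, enqueue [none], visited so far: [1, 14, 13, 37, 11, 18, 41]
  queue [4, 28] -> pop 4, enqueue [9], visited so far: [1, 14, 13, 37, 11, 18, 41, 4]
  queue [28, 9] -> pop 28, enqueue [none], visited so far: [1, 14, 13, 37, 11, 18, 41, 4, 28]
  queue [9] -> pop 9, enqueue [none], visited so far: [1, 14, 13, 37, 11, 18, 41, 4, 28, 9]
Result: [1, 14, 13, 37, 11, 18, 41, 4, 28, 9]


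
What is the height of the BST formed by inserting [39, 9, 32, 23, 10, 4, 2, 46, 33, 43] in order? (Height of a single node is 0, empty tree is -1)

Insertion order: [39, 9, 32, 23, 10, 4, 2, 46, 33, 43]
Tree (level-order array): [39, 9, 46, 4, 32, 43, None, 2, None, 23, 33, None, None, None, None, 10]
Compute height bottom-up (empty subtree = -1):
  height(2) = 1 + max(-1, -1) = 0
  height(4) = 1 + max(0, -1) = 1
  height(10) = 1 + max(-1, -1) = 0
  height(23) = 1 + max(0, -1) = 1
  height(33) = 1 + max(-1, -1) = 0
  height(32) = 1 + max(1, 0) = 2
  height(9) = 1 + max(1, 2) = 3
  height(43) = 1 + max(-1, -1) = 0
  height(46) = 1 + max(0, -1) = 1
  height(39) = 1 + max(3, 1) = 4
Height = 4


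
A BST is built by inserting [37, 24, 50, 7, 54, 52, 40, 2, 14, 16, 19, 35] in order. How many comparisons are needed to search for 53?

Search path for 53: 37 -> 50 -> 54 -> 52
Found: False
Comparisons: 4


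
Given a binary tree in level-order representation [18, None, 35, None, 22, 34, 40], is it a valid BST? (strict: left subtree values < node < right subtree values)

Level-order array: [18, None, 35, None, 22, 34, 40]
Validate using subtree bounds (lo, hi): at each node, require lo < value < hi,
then recurse left with hi=value and right with lo=value.
Preorder trace (stopping at first violation):
  at node 18 with bounds (-inf, +inf): OK
  at node 35 with bounds (18, +inf): OK
  at node 22 with bounds (35, +inf): VIOLATION
Node 22 violates its bound: not (35 < 22 < +inf).
Result: Not a valid BST


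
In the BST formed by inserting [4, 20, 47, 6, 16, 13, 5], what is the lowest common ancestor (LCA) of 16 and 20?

Tree insertion order: [4, 20, 47, 6, 16, 13, 5]
Tree (level-order array): [4, None, 20, 6, 47, 5, 16, None, None, None, None, 13]
In a BST, the LCA of p=16, q=20 is the first node v on the
root-to-leaf path with p <= v <= q (go left if both < v, right if both > v).
Walk from root:
  at 4: both 16 and 20 > 4, go right
  at 20: 16 <= 20 <= 20, this is the LCA
LCA = 20


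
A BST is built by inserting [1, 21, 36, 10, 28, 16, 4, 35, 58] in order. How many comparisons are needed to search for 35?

Search path for 35: 1 -> 21 -> 36 -> 28 -> 35
Found: True
Comparisons: 5


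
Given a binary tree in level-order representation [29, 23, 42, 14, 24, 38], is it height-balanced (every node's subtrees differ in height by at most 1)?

Tree (level-order array): [29, 23, 42, 14, 24, 38]
Definition: a tree is height-balanced if, at every node, |h(left) - h(right)| <= 1 (empty subtree has height -1).
Bottom-up per-node check:
  node 14: h_left=-1, h_right=-1, diff=0 [OK], height=0
  node 24: h_left=-1, h_right=-1, diff=0 [OK], height=0
  node 23: h_left=0, h_right=0, diff=0 [OK], height=1
  node 38: h_left=-1, h_right=-1, diff=0 [OK], height=0
  node 42: h_left=0, h_right=-1, diff=1 [OK], height=1
  node 29: h_left=1, h_right=1, diff=0 [OK], height=2
All nodes satisfy the balance condition.
Result: Balanced


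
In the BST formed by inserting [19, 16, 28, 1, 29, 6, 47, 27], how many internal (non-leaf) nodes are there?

Tree built from: [19, 16, 28, 1, 29, 6, 47, 27]
Tree (level-order array): [19, 16, 28, 1, None, 27, 29, None, 6, None, None, None, 47]
Rule: An internal node has at least one child.
Per-node child counts:
  node 19: 2 child(ren)
  node 16: 1 child(ren)
  node 1: 1 child(ren)
  node 6: 0 child(ren)
  node 28: 2 child(ren)
  node 27: 0 child(ren)
  node 29: 1 child(ren)
  node 47: 0 child(ren)
Matching nodes: [19, 16, 1, 28, 29]
Count of internal (non-leaf) nodes: 5


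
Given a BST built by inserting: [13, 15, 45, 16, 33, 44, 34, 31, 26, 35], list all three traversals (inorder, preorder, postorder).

Tree insertion order: [13, 15, 45, 16, 33, 44, 34, 31, 26, 35]
Tree (level-order array): [13, None, 15, None, 45, 16, None, None, 33, 31, 44, 26, None, 34, None, None, None, None, 35]
Inorder (L, root, R): [13, 15, 16, 26, 31, 33, 34, 35, 44, 45]
Preorder (root, L, R): [13, 15, 45, 16, 33, 31, 26, 44, 34, 35]
Postorder (L, R, root): [26, 31, 35, 34, 44, 33, 16, 45, 15, 13]


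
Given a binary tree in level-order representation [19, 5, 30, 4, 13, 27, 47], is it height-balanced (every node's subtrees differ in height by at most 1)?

Tree (level-order array): [19, 5, 30, 4, 13, 27, 47]
Definition: a tree is height-balanced if, at every node, |h(left) - h(right)| <= 1 (empty subtree has height -1).
Bottom-up per-node check:
  node 4: h_left=-1, h_right=-1, diff=0 [OK], height=0
  node 13: h_left=-1, h_right=-1, diff=0 [OK], height=0
  node 5: h_left=0, h_right=0, diff=0 [OK], height=1
  node 27: h_left=-1, h_right=-1, diff=0 [OK], height=0
  node 47: h_left=-1, h_right=-1, diff=0 [OK], height=0
  node 30: h_left=0, h_right=0, diff=0 [OK], height=1
  node 19: h_left=1, h_right=1, diff=0 [OK], height=2
All nodes satisfy the balance condition.
Result: Balanced


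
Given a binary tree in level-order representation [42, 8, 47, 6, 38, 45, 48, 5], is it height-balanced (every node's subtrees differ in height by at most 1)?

Tree (level-order array): [42, 8, 47, 6, 38, 45, 48, 5]
Definition: a tree is height-balanced if, at every node, |h(left) - h(right)| <= 1 (empty subtree has height -1).
Bottom-up per-node check:
  node 5: h_left=-1, h_right=-1, diff=0 [OK], height=0
  node 6: h_left=0, h_right=-1, diff=1 [OK], height=1
  node 38: h_left=-1, h_right=-1, diff=0 [OK], height=0
  node 8: h_left=1, h_right=0, diff=1 [OK], height=2
  node 45: h_left=-1, h_right=-1, diff=0 [OK], height=0
  node 48: h_left=-1, h_right=-1, diff=0 [OK], height=0
  node 47: h_left=0, h_right=0, diff=0 [OK], height=1
  node 42: h_left=2, h_right=1, diff=1 [OK], height=3
All nodes satisfy the balance condition.
Result: Balanced


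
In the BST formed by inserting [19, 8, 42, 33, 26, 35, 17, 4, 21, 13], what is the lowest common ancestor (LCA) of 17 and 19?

Tree insertion order: [19, 8, 42, 33, 26, 35, 17, 4, 21, 13]
Tree (level-order array): [19, 8, 42, 4, 17, 33, None, None, None, 13, None, 26, 35, None, None, 21]
In a BST, the LCA of p=17, q=19 is the first node v on the
root-to-leaf path with p <= v <= q (go left if both < v, right if both > v).
Walk from root:
  at 19: 17 <= 19 <= 19, this is the LCA
LCA = 19


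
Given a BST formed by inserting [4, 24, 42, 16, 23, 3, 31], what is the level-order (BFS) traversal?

Tree insertion order: [4, 24, 42, 16, 23, 3, 31]
Tree (level-order array): [4, 3, 24, None, None, 16, 42, None, 23, 31]
BFS from the root, enqueuing left then right child of each popped node:
  queue [4] -> pop 4, enqueue [3, 24], visited so far: [4]
  queue [3, 24] -> pop 3, enqueue [none], visited so far: [4, 3]
  queue [24] -> pop 24, enqueue [16, 42], visited so far: [4, 3, 24]
  queue [16, 42] -> pop 16, enqueue [23], visited so far: [4, 3, 24, 16]
  queue [42, 23] -> pop 42, enqueue [31], visited so far: [4, 3, 24, 16, 42]
  queue [23, 31] -> pop 23, enqueue [none], visited so far: [4, 3, 24, 16, 42, 23]
  queue [31] -> pop 31, enqueue [none], visited so far: [4, 3, 24, 16, 42, 23, 31]
Result: [4, 3, 24, 16, 42, 23, 31]


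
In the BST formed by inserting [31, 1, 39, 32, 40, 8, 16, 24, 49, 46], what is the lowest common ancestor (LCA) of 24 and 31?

Tree insertion order: [31, 1, 39, 32, 40, 8, 16, 24, 49, 46]
Tree (level-order array): [31, 1, 39, None, 8, 32, 40, None, 16, None, None, None, 49, None, 24, 46]
In a BST, the LCA of p=24, q=31 is the first node v on the
root-to-leaf path with p <= v <= q (go left if both < v, right if both > v).
Walk from root:
  at 31: 24 <= 31 <= 31, this is the LCA
LCA = 31


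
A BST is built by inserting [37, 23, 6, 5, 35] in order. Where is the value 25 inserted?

Starting tree (level order): [37, 23, None, 6, 35, 5]
Insertion path: 37 -> 23 -> 35
Result: insert 25 as left child of 35
Final tree (level order): [37, 23, None, 6, 35, 5, None, 25]


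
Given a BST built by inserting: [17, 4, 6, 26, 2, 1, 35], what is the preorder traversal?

Tree insertion order: [17, 4, 6, 26, 2, 1, 35]
Tree (level-order array): [17, 4, 26, 2, 6, None, 35, 1]
Preorder traversal: [17, 4, 2, 1, 6, 26, 35]


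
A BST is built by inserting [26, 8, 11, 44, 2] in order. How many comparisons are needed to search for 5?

Search path for 5: 26 -> 8 -> 2
Found: False
Comparisons: 3


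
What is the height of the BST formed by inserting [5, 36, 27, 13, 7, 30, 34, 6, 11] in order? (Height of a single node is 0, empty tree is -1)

Insertion order: [5, 36, 27, 13, 7, 30, 34, 6, 11]
Tree (level-order array): [5, None, 36, 27, None, 13, 30, 7, None, None, 34, 6, 11]
Compute height bottom-up (empty subtree = -1):
  height(6) = 1 + max(-1, -1) = 0
  height(11) = 1 + max(-1, -1) = 0
  height(7) = 1 + max(0, 0) = 1
  height(13) = 1 + max(1, -1) = 2
  height(34) = 1 + max(-1, -1) = 0
  height(30) = 1 + max(-1, 0) = 1
  height(27) = 1 + max(2, 1) = 3
  height(36) = 1 + max(3, -1) = 4
  height(5) = 1 + max(-1, 4) = 5
Height = 5


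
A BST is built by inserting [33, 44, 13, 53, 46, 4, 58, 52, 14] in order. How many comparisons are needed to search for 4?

Search path for 4: 33 -> 13 -> 4
Found: True
Comparisons: 3


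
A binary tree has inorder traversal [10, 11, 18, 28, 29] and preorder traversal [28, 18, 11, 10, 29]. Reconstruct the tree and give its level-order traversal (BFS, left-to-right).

Inorder:  [10, 11, 18, 28, 29]
Preorder: [28, 18, 11, 10, 29]
Algorithm: preorder visits root first, so consume preorder in order;
for each root, split the current inorder slice at that value into
left-subtree inorder and right-subtree inorder, then recurse.
Recursive splits:
  root=28; inorder splits into left=[10, 11, 18], right=[29]
  root=18; inorder splits into left=[10, 11], right=[]
  root=11; inorder splits into left=[10], right=[]
  root=10; inorder splits into left=[], right=[]
  root=29; inorder splits into left=[], right=[]
Reconstructed level-order: [28, 18, 29, 11, 10]


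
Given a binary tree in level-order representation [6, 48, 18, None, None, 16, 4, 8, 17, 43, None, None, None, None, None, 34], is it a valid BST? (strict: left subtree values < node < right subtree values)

Level-order array: [6, 48, 18, None, None, 16, 4, 8, 17, 43, None, None, None, None, None, 34]
Validate using subtree bounds (lo, hi): at each node, require lo < value < hi,
then recurse left with hi=value and right with lo=value.
Preorder trace (stopping at first violation):
  at node 6 with bounds (-inf, +inf): OK
  at node 48 with bounds (-inf, 6): VIOLATION
Node 48 violates its bound: not (-inf < 48 < 6).
Result: Not a valid BST


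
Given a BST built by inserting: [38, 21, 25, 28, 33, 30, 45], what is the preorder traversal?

Tree insertion order: [38, 21, 25, 28, 33, 30, 45]
Tree (level-order array): [38, 21, 45, None, 25, None, None, None, 28, None, 33, 30]
Preorder traversal: [38, 21, 25, 28, 33, 30, 45]


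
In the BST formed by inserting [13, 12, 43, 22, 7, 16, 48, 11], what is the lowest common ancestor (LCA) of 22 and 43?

Tree insertion order: [13, 12, 43, 22, 7, 16, 48, 11]
Tree (level-order array): [13, 12, 43, 7, None, 22, 48, None, 11, 16]
In a BST, the LCA of p=22, q=43 is the first node v on the
root-to-leaf path with p <= v <= q (go left if both < v, right if both > v).
Walk from root:
  at 13: both 22 and 43 > 13, go right
  at 43: 22 <= 43 <= 43, this is the LCA
LCA = 43


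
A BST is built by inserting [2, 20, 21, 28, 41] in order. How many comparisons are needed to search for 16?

Search path for 16: 2 -> 20
Found: False
Comparisons: 2


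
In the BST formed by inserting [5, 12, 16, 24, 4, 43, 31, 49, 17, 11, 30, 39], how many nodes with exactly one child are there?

Tree built from: [5, 12, 16, 24, 4, 43, 31, 49, 17, 11, 30, 39]
Tree (level-order array): [5, 4, 12, None, None, 11, 16, None, None, None, 24, 17, 43, None, None, 31, 49, 30, 39]
Rule: These are nodes with exactly 1 non-null child.
Per-node child counts:
  node 5: 2 child(ren)
  node 4: 0 child(ren)
  node 12: 2 child(ren)
  node 11: 0 child(ren)
  node 16: 1 child(ren)
  node 24: 2 child(ren)
  node 17: 0 child(ren)
  node 43: 2 child(ren)
  node 31: 2 child(ren)
  node 30: 0 child(ren)
  node 39: 0 child(ren)
  node 49: 0 child(ren)
Matching nodes: [16]
Count of nodes with exactly one child: 1


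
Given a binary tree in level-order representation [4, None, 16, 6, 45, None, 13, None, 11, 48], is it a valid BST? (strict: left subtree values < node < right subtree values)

Level-order array: [4, None, 16, 6, 45, None, 13, None, 11, 48]
Validate using subtree bounds (lo, hi): at each node, require lo < value < hi,
then recurse left with hi=value and right with lo=value.
Preorder trace (stopping at first violation):
  at node 4 with bounds (-inf, +inf): OK
  at node 16 with bounds (4, +inf): OK
  at node 6 with bounds (4, 16): OK
  at node 13 with bounds (6, 16): OK
  at node 48 with bounds (6, 13): VIOLATION
Node 48 violates its bound: not (6 < 48 < 13).
Result: Not a valid BST


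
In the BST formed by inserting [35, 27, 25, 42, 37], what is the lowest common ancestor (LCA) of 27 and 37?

Tree insertion order: [35, 27, 25, 42, 37]
Tree (level-order array): [35, 27, 42, 25, None, 37]
In a BST, the LCA of p=27, q=37 is the first node v on the
root-to-leaf path with p <= v <= q (go left if both < v, right if both > v).
Walk from root:
  at 35: 27 <= 35 <= 37, this is the LCA
LCA = 35


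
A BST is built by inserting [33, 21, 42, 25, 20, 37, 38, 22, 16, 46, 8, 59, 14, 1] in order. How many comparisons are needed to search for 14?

Search path for 14: 33 -> 21 -> 20 -> 16 -> 8 -> 14
Found: True
Comparisons: 6


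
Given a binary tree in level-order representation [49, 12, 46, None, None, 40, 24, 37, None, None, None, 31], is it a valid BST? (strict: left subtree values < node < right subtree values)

Level-order array: [49, 12, 46, None, None, 40, 24, 37, None, None, None, 31]
Validate using subtree bounds (lo, hi): at each node, require lo < value < hi,
then recurse left with hi=value and right with lo=value.
Preorder trace (stopping at first violation):
  at node 49 with bounds (-inf, +inf): OK
  at node 12 with bounds (-inf, 49): OK
  at node 46 with bounds (49, +inf): VIOLATION
Node 46 violates its bound: not (49 < 46 < +inf).
Result: Not a valid BST


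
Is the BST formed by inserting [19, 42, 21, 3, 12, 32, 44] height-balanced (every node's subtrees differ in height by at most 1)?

Tree (level-order array): [19, 3, 42, None, 12, 21, 44, None, None, None, 32]
Definition: a tree is height-balanced if, at every node, |h(left) - h(right)| <= 1 (empty subtree has height -1).
Bottom-up per-node check:
  node 12: h_left=-1, h_right=-1, diff=0 [OK], height=0
  node 3: h_left=-1, h_right=0, diff=1 [OK], height=1
  node 32: h_left=-1, h_right=-1, diff=0 [OK], height=0
  node 21: h_left=-1, h_right=0, diff=1 [OK], height=1
  node 44: h_left=-1, h_right=-1, diff=0 [OK], height=0
  node 42: h_left=1, h_right=0, diff=1 [OK], height=2
  node 19: h_left=1, h_right=2, diff=1 [OK], height=3
All nodes satisfy the balance condition.
Result: Balanced


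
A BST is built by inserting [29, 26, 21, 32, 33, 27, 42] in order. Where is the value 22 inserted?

Starting tree (level order): [29, 26, 32, 21, 27, None, 33, None, None, None, None, None, 42]
Insertion path: 29 -> 26 -> 21
Result: insert 22 as right child of 21
Final tree (level order): [29, 26, 32, 21, 27, None, 33, None, 22, None, None, None, 42]


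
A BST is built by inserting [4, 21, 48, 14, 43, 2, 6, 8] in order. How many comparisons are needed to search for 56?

Search path for 56: 4 -> 21 -> 48
Found: False
Comparisons: 3


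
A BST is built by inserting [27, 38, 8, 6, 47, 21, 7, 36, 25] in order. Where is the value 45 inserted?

Starting tree (level order): [27, 8, 38, 6, 21, 36, 47, None, 7, None, 25]
Insertion path: 27 -> 38 -> 47
Result: insert 45 as left child of 47
Final tree (level order): [27, 8, 38, 6, 21, 36, 47, None, 7, None, 25, None, None, 45]


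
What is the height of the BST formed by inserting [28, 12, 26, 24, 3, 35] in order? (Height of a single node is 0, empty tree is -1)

Insertion order: [28, 12, 26, 24, 3, 35]
Tree (level-order array): [28, 12, 35, 3, 26, None, None, None, None, 24]
Compute height bottom-up (empty subtree = -1):
  height(3) = 1 + max(-1, -1) = 0
  height(24) = 1 + max(-1, -1) = 0
  height(26) = 1 + max(0, -1) = 1
  height(12) = 1 + max(0, 1) = 2
  height(35) = 1 + max(-1, -1) = 0
  height(28) = 1 + max(2, 0) = 3
Height = 3


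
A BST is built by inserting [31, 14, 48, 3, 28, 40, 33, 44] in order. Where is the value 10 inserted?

Starting tree (level order): [31, 14, 48, 3, 28, 40, None, None, None, None, None, 33, 44]
Insertion path: 31 -> 14 -> 3
Result: insert 10 as right child of 3
Final tree (level order): [31, 14, 48, 3, 28, 40, None, None, 10, None, None, 33, 44]


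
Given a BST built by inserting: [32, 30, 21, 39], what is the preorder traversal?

Tree insertion order: [32, 30, 21, 39]
Tree (level-order array): [32, 30, 39, 21]
Preorder traversal: [32, 30, 21, 39]


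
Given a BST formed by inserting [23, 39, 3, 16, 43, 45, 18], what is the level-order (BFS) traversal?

Tree insertion order: [23, 39, 3, 16, 43, 45, 18]
Tree (level-order array): [23, 3, 39, None, 16, None, 43, None, 18, None, 45]
BFS from the root, enqueuing left then right child of each popped node:
  queue [23] -> pop 23, enqueue [3, 39], visited so far: [23]
  queue [3, 39] -> pop 3, enqueue [16], visited so far: [23, 3]
  queue [39, 16] -> pop 39, enqueue [43], visited so far: [23, 3, 39]
  queue [16, 43] -> pop 16, enqueue [18], visited so far: [23, 3, 39, 16]
  queue [43, 18] -> pop 43, enqueue [45], visited so far: [23, 3, 39, 16, 43]
  queue [18, 45] -> pop 18, enqueue [none], visited so far: [23, 3, 39, 16, 43, 18]
  queue [45] -> pop 45, enqueue [none], visited so far: [23, 3, 39, 16, 43, 18, 45]
Result: [23, 3, 39, 16, 43, 18, 45]


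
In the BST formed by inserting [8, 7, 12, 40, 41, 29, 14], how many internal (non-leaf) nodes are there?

Tree built from: [8, 7, 12, 40, 41, 29, 14]
Tree (level-order array): [8, 7, 12, None, None, None, 40, 29, 41, 14]
Rule: An internal node has at least one child.
Per-node child counts:
  node 8: 2 child(ren)
  node 7: 0 child(ren)
  node 12: 1 child(ren)
  node 40: 2 child(ren)
  node 29: 1 child(ren)
  node 14: 0 child(ren)
  node 41: 0 child(ren)
Matching nodes: [8, 12, 40, 29]
Count of internal (non-leaf) nodes: 4


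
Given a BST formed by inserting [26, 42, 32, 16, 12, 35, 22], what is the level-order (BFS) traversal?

Tree insertion order: [26, 42, 32, 16, 12, 35, 22]
Tree (level-order array): [26, 16, 42, 12, 22, 32, None, None, None, None, None, None, 35]
BFS from the root, enqueuing left then right child of each popped node:
  queue [26] -> pop 26, enqueue [16, 42], visited so far: [26]
  queue [16, 42] -> pop 16, enqueue [12, 22], visited so far: [26, 16]
  queue [42, 12, 22] -> pop 42, enqueue [32], visited so far: [26, 16, 42]
  queue [12, 22, 32] -> pop 12, enqueue [none], visited so far: [26, 16, 42, 12]
  queue [22, 32] -> pop 22, enqueue [none], visited so far: [26, 16, 42, 12, 22]
  queue [32] -> pop 32, enqueue [35], visited so far: [26, 16, 42, 12, 22, 32]
  queue [35] -> pop 35, enqueue [none], visited so far: [26, 16, 42, 12, 22, 32, 35]
Result: [26, 16, 42, 12, 22, 32, 35]


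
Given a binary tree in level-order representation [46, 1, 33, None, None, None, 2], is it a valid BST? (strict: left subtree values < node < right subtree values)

Level-order array: [46, 1, 33, None, None, None, 2]
Validate using subtree bounds (lo, hi): at each node, require lo < value < hi,
then recurse left with hi=value and right with lo=value.
Preorder trace (stopping at first violation):
  at node 46 with bounds (-inf, +inf): OK
  at node 1 with bounds (-inf, 46): OK
  at node 33 with bounds (46, +inf): VIOLATION
Node 33 violates its bound: not (46 < 33 < +inf).
Result: Not a valid BST


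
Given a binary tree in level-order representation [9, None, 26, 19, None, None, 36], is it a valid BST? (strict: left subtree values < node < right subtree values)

Level-order array: [9, None, 26, 19, None, None, 36]
Validate using subtree bounds (lo, hi): at each node, require lo < value < hi,
then recurse left with hi=value and right with lo=value.
Preorder trace (stopping at first violation):
  at node 9 with bounds (-inf, +inf): OK
  at node 26 with bounds (9, +inf): OK
  at node 19 with bounds (9, 26): OK
  at node 36 with bounds (19, 26): VIOLATION
Node 36 violates its bound: not (19 < 36 < 26).
Result: Not a valid BST


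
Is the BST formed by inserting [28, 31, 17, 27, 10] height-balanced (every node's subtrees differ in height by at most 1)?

Tree (level-order array): [28, 17, 31, 10, 27]
Definition: a tree is height-balanced if, at every node, |h(left) - h(right)| <= 1 (empty subtree has height -1).
Bottom-up per-node check:
  node 10: h_left=-1, h_right=-1, diff=0 [OK], height=0
  node 27: h_left=-1, h_right=-1, diff=0 [OK], height=0
  node 17: h_left=0, h_right=0, diff=0 [OK], height=1
  node 31: h_left=-1, h_right=-1, diff=0 [OK], height=0
  node 28: h_left=1, h_right=0, diff=1 [OK], height=2
All nodes satisfy the balance condition.
Result: Balanced


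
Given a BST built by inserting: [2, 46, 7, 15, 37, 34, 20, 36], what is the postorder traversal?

Tree insertion order: [2, 46, 7, 15, 37, 34, 20, 36]
Tree (level-order array): [2, None, 46, 7, None, None, 15, None, 37, 34, None, 20, 36]
Postorder traversal: [20, 36, 34, 37, 15, 7, 46, 2]


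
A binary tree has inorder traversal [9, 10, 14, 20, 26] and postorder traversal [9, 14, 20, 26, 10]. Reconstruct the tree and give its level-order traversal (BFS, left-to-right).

Inorder:   [9, 10, 14, 20, 26]
Postorder: [9, 14, 20, 26, 10]
Algorithm: postorder visits root last, so walk postorder right-to-left;
each value is the root of the current inorder slice — split it at that
value, recurse on the right subtree first, then the left.
Recursive splits:
  root=10; inorder splits into left=[9], right=[14, 20, 26]
  root=26; inorder splits into left=[14, 20], right=[]
  root=20; inorder splits into left=[14], right=[]
  root=14; inorder splits into left=[], right=[]
  root=9; inorder splits into left=[], right=[]
Reconstructed level-order: [10, 9, 26, 20, 14]


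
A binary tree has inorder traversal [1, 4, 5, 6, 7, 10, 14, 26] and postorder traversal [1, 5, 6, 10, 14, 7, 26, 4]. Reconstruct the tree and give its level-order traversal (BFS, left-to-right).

Inorder:   [1, 4, 5, 6, 7, 10, 14, 26]
Postorder: [1, 5, 6, 10, 14, 7, 26, 4]
Algorithm: postorder visits root last, so walk postorder right-to-left;
each value is the root of the current inorder slice — split it at that
value, recurse on the right subtree first, then the left.
Recursive splits:
  root=4; inorder splits into left=[1], right=[5, 6, 7, 10, 14, 26]
  root=26; inorder splits into left=[5, 6, 7, 10, 14], right=[]
  root=7; inorder splits into left=[5, 6], right=[10, 14]
  root=14; inorder splits into left=[10], right=[]
  root=10; inorder splits into left=[], right=[]
  root=6; inorder splits into left=[5], right=[]
  root=5; inorder splits into left=[], right=[]
  root=1; inorder splits into left=[], right=[]
Reconstructed level-order: [4, 1, 26, 7, 6, 14, 5, 10]


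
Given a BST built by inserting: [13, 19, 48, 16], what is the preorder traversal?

Tree insertion order: [13, 19, 48, 16]
Tree (level-order array): [13, None, 19, 16, 48]
Preorder traversal: [13, 19, 16, 48]


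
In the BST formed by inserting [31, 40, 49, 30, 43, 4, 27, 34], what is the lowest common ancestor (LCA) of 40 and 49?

Tree insertion order: [31, 40, 49, 30, 43, 4, 27, 34]
Tree (level-order array): [31, 30, 40, 4, None, 34, 49, None, 27, None, None, 43]
In a BST, the LCA of p=40, q=49 is the first node v on the
root-to-leaf path with p <= v <= q (go left if both < v, right if both > v).
Walk from root:
  at 31: both 40 and 49 > 31, go right
  at 40: 40 <= 40 <= 49, this is the LCA
LCA = 40


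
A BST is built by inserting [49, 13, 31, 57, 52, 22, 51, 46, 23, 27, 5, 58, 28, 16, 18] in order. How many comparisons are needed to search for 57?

Search path for 57: 49 -> 57
Found: True
Comparisons: 2


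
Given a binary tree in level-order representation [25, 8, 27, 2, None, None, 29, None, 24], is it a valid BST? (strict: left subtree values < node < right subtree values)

Level-order array: [25, 8, 27, 2, None, None, 29, None, 24]
Validate using subtree bounds (lo, hi): at each node, require lo < value < hi,
then recurse left with hi=value and right with lo=value.
Preorder trace (stopping at first violation):
  at node 25 with bounds (-inf, +inf): OK
  at node 8 with bounds (-inf, 25): OK
  at node 2 with bounds (-inf, 8): OK
  at node 24 with bounds (2, 8): VIOLATION
Node 24 violates its bound: not (2 < 24 < 8).
Result: Not a valid BST


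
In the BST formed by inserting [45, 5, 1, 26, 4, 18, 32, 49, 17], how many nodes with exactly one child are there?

Tree built from: [45, 5, 1, 26, 4, 18, 32, 49, 17]
Tree (level-order array): [45, 5, 49, 1, 26, None, None, None, 4, 18, 32, None, None, 17]
Rule: These are nodes with exactly 1 non-null child.
Per-node child counts:
  node 45: 2 child(ren)
  node 5: 2 child(ren)
  node 1: 1 child(ren)
  node 4: 0 child(ren)
  node 26: 2 child(ren)
  node 18: 1 child(ren)
  node 17: 0 child(ren)
  node 32: 0 child(ren)
  node 49: 0 child(ren)
Matching nodes: [1, 18]
Count of nodes with exactly one child: 2


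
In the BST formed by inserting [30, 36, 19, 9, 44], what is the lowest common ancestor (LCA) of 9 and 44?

Tree insertion order: [30, 36, 19, 9, 44]
Tree (level-order array): [30, 19, 36, 9, None, None, 44]
In a BST, the LCA of p=9, q=44 is the first node v on the
root-to-leaf path with p <= v <= q (go left if both < v, right if both > v).
Walk from root:
  at 30: 9 <= 30 <= 44, this is the LCA
LCA = 30


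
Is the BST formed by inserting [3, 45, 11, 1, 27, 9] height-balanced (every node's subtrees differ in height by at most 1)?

Tree (level-order array): [3, 1, 45, None, None, 11, None, 9, 27]
Definition: a tree is height-balanced if, at every node, |h(left) - h(right)| <= 1 (empty subtree has height -1).
Bottom-up per-node check:
  node 1: h_left=-1, h_right=-1, diff=0 [OK], height=0
  node 9: h_left=-1, h_right=-1, diff=0 [OK], height=0
  node 27: h_left=-1, h_right=-1, diff=0 [OK], height=0
  node 11: h_left=0, h_right=0, diff=0 [OK], height=1
  node 45: h_left=1, h_right=-1, diff=2 [FAIL (|1--1|=2 > 1)], height=2
  node 3: h_left=0, h_right=2, diff=2 [FAIL (|0-2|=2 > 1)], height=3
Node 45 violates the condition: |1 - -1| = 2 > 1.
Result: Not balanced
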